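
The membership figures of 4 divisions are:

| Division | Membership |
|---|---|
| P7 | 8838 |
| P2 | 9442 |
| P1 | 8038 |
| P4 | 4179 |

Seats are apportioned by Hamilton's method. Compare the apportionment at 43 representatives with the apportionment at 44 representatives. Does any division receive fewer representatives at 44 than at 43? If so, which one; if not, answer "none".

At 43 seats: P7 13, P2 13, P1 11, P4 6.
At 44 seats: P7 13, P2 14, P1 11, P4 6.
No division's allocation decreased.

none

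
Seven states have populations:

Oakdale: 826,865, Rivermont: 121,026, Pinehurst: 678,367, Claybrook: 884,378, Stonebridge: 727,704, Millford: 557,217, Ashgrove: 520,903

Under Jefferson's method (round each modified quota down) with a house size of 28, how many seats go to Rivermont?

Standard divisor 4316460/28 ≈ 154159.286; standard quotas: Oakdale 5.364, Rivermont 0.785, Pinehurst 4.400, Claybrook 5.737, Stonebridge 4.720, Millford 3.615, Ashgrove 3.379.
Rounding down gives 5, 0, 4, 5, 4, 3, 3 = 24 seats, so the divisor must be adjusted.
With modified divisor 136700: modified quotas Oakdale 6.049, Rivermont 0.885, Pinehurst 4.962, Claybrook 6.469, Stonebridge 5.323, Millford 4.076, Ashgrove 3.811.
Rounding down: Oakdale 6, Rivermont 0, Pinehurst 4, Claybrook 6, Stonebridge 5, Millford 4, Ashgrove 3 (total 28).
Rivermont receives 0.

0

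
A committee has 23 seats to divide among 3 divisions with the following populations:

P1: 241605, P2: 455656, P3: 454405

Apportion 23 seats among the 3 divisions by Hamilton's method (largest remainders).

The standard divisor is 1151666/23 ≈ 50072.435.
Standard quotas: P1 4.8251, P2 9.0999, P3 9.0750.
Lower quotas: P1 4, P2 9, P3 9 (sum 22, leaving 1 seat).
Remainders in descending order: P1 0.8251, P2 0.0999, P3 0.0750.
Largest remainder: P1 receives the extra seat.

P1: 5, P2: 9, P3: 9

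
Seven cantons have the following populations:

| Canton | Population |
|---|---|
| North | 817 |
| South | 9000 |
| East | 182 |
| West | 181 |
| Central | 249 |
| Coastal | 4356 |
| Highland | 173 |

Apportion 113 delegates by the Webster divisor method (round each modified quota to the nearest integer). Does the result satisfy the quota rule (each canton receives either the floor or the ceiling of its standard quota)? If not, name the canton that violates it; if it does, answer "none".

Standard quotas: North 6.172, South 67.990, East 1.375, West 1.367, Central 1.881, Coastal 32.907, Highland 1.307.
Webster allocation: North 6, South 69, East 1, West 1, Central 2, Coastal 33, Highland 1.
South has quota 67.990 (lower 67, upper 68) but receives 69 — outside the quota interval.

South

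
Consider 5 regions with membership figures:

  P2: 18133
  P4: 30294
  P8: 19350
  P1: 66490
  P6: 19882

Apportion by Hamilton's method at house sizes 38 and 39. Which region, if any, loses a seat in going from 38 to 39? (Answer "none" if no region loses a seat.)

P2

At 38 seats: P2 5, P4 7, P8 5, P1 16, P6 5.
At 39 seats: P2 4, P4 8, P8 5, P1 17, P6 5.
P2 drops from 5 to 4.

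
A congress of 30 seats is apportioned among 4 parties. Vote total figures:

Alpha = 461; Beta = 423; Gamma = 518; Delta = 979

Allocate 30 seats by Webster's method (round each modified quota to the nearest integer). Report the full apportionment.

Alpha 6, Beta 5, Gamma 7, Delta 12

Standard divisor 2381/30 ≈ 79.367; standard quotas: Alpha 5.808, Beta 5.330, Gamma 6.527, Delta 12.335.
Rounding to the nearest integer gives Alpha 6, Beta 5, Gamma 7, Delta 12 — total 30, matching the house size, so no adjustment is needed.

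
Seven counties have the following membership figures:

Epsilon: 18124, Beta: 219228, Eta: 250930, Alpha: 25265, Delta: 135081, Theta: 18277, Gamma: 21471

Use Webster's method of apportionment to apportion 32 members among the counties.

Standard divisor 688376/32 ≈ 21511.75; standard quotas: Epsilon 0.843, Beta 10.191, Eta 11.665, Alpha 1.174, Delta 6.279, Theta 0.850, Gamma 0.998.
Rounding to the nearest integer gives Epsilon 1, Beta 10, Eta 12, Alpha 1, Delta 6, Theta 1, Gamma 1 — total 32, matching the house size, so no adjustment is needed.

Epsilon=1, Beta=10, Eta=12, Alpha=1, Delta=6, Theta=1, Gamma=1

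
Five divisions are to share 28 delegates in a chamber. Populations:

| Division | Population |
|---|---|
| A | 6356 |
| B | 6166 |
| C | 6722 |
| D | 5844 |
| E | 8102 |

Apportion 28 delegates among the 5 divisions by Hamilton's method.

A 5; B 5; C 6; D 5; E 7

Standard divisor: 33190 ÷ 28 ≈ 1185.357.
Standard quotas: A 5.3621, B 5.2018, C 5.6709, D 4.9302, E 6.8351.
Lower quotas: A 5, B 5, C 5, D 4, E 6 (sum 25, leaving 3 seats).
Remainders in descending order: D 0.9302, E 0.8351, C 0.6709, A 0.3621, B 0.2018.
Largest remainders: D, E, C receive the extra seats.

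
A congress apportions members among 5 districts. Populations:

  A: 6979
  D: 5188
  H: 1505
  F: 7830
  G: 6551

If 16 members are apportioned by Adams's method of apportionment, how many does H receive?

Standard divisor 28053/16 ≈ 1753.312; standard quotas: A 3.980, D 2.959, H 0.858, F 4.466, G 3.736.
Rounding up gives 4, 3, 1, 5, 4 = 17 seats, so the divisor must be adjusted.
With modified divisor 2100: modified quotas A 3.323, D 2.470, H 0.717, F 3.729, G 3.120.
Rounding up: A 4, D 3, H 1, F 4, G 4 (total 16).
H receives 1.

1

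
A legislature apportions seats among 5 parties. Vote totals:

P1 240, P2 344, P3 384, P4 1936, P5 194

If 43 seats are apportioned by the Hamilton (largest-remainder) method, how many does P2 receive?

5

The standard divisor is 3098/43 ≈ 72.047.
Standard quotas: P1 3.331, P2 4.775, P3 5.330, P4 26.872, P5 2.693.
Lower quotas: P1 3, P2 4, P3 5, P4 26, P5 2 (sum 40, leaving 3 seats).
Remainders in descending order: P4 0.872, P2 0.775, P5 0.693, P1 0.331, P3 0.330.
The surplus seats go to P4, P2, P5.
P2 receives 5.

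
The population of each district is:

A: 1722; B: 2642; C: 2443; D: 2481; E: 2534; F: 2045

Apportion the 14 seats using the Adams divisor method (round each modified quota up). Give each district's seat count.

Standard divisor 13867/14 ≈ 990.5; standard quotas: A 1.739, B 2.667, C 2.466, D 2.505, E 2.558, F 2.065.
Rounding up gives 2, 3, 3, 3, 3, 3 = 17 seats, so the divisor must be adjusted.
With modified divisor 1254: modified quotas A 1.373, B 2.107, C 1.948, D 1.978, E 2.021, F 1.631.
Rounding up: A 2, B 3, C 2, D 2, E 3, F 2 (total 14).

A 2; B 3; C 2; D 2; E 3; F 2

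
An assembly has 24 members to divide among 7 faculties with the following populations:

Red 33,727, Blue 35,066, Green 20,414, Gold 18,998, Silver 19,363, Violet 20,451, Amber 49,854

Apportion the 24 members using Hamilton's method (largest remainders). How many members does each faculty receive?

Standard divisor: 197873 ÷ 24 ≈ 8244.708.
Standard quotas: Red 4.0907, Blue 4.2532, Green 2.4760, Gold 2.3043, Silver 2.3485, Violet 2.4805, Amber 6.0468.
Lower quotas: Red 4, Blue 4, Green 2, Gold 2, Silver 2, Violet 2, Amber 6 (sum 22, leaving 2 seats).
Remainders in descending order: Violet 0.4805, Green 0.4760, Silver 0.3485, Gold 0.3043, Blue 0.2532, Red 0.0907, Amber 0.0468.
Largest remainders: Violet, Green receive the extra seats.

Red 4, Blue 4, Green 3, Gold 2, Silver 2, Violet 3, Amber 6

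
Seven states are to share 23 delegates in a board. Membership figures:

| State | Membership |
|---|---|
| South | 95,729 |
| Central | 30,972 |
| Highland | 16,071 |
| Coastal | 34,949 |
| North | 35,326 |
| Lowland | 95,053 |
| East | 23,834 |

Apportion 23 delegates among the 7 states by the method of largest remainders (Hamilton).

South 7, Central 2, Highland 1, Coastal 2, North 2, Lowland 7, East 2

The standard divisor is 331934/23 ≈ 14431.913.
Standard quotas: South 6.6331, Central 2.1461, Highland 1.1136, Coastal 2.4216, North 2.4478, Lowland 6.5863, East 1.6515.
Lower quotas: South 6, Central 2, Highland 1, Coastal 2, North 2, Lowland 6, East 1 (sum 20, leaving 3 seats).
Remainders in descending order: East 0.6515, South 0.6331, Lowland 0.5863, North 0.4478, Coastal 0.4216, Central 0.1461, Highland 0.1136.
Largest remainders: East, South, Lowland receive the extra seats.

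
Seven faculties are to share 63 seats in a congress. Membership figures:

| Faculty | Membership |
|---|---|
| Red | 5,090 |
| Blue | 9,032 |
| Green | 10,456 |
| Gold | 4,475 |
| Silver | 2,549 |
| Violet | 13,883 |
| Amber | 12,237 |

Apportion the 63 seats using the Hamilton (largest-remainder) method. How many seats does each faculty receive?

Red=6; Blue=10; Green=11; Gold=5; Silver=3; Violet=15; Amber=13

The standard divisor is 57722/63 ≈ 916.222.
Standard quotas: Red 5.5554, Blue 9.8579, Green 11.4121, Gold 4.8842, Silver 2.7821, Violet 15.1524, Amber 13.3559.
Lower quotas: Red 5, Blue 9, Green 11, Gold 4, Silver 2, Violet 15, Amber 13 (sum 59, leaving 4 seats).
Remainders in descending order: Gold 0.8842, Blue 0.8579, Silver 0.7821, Red 0.5554, Green 0.4121, Amber 0.3559, Violet 0.1524.
The surplus seats go to Gold, Blue, Silver, Red.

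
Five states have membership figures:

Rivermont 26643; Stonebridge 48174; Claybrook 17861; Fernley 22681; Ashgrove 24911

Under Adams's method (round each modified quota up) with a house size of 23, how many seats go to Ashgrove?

4

Standard divisor 140270/23 ≈ 6098.696; standard quotas: Rivermont 4.369, Stonebridge 7.899, Claybrook 2.929, Fernley 3.719, Ashgrove 4.085.
Rounding up gives 5, 8, 3, 4, 5 = 25 seats, so the divisor must be adjusted.
With modified divisor 6800: modified quotas Rivermont 3.918, Stonebridge 7.084, Claybrook 2.627, Fernley 3.335, Ashgrove 3.663.
Rounding up: Rivermont 4, Stonebridge 8, Claybrook 3, Fernley 4, Ashgrove 4 (total 23).
Ashgrove receives 4.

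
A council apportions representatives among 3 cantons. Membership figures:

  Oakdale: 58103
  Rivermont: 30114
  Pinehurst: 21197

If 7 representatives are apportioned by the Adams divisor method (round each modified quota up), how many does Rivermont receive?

2

Standard divisor 109414/7 ≈ 15630.571; standard quotas: Oakdale 3.717, Rivermont 1.927, Pinehurst 1.356.
Rounding up gives 4, 2, 2 = 8 seats, so the divisor must be adjusted.
With modified divisor 20300: modified quotas Oakdale 2.862, Rivermont 1.483, Pinehurst 1.044.
Rounding up: Oakdale 3, Rivermont 2, Pinehurst 2 (total 7).
Rivermont receives 2.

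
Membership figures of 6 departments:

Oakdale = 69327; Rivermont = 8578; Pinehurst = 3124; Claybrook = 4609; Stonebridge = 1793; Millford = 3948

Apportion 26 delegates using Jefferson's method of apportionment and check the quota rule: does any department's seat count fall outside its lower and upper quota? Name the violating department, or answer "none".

Standard quotas: Oakdale 19.726, Rivermont 2.441, Pinehurst 0.889, Claybrook 1.311, Stonebridge 0.510, Millford 1.123.
Jefferson allocation: Oakdale 22, Rivermont 2, Pinehurst 0, Claybrook 1, Stonebridge 0, Millford 1.
Oakdale has quota 19.726 (lower 19, upper 20) but receives 22 — outside the quota interval.

Oakdale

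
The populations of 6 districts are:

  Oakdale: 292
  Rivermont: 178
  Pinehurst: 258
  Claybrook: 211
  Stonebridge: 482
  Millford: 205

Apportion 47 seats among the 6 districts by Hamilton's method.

Oakdale 8, Rivermont 5, Pinehurst 8, Claybrook 6, Stonebridge 14, Millford 6

Total 1626; standard divisor 1626/47 ≈ 34.596.
Standard quotas: Oakdale 8.440, Rivermont 5.145, Pinehurst 7.458, Claybrook 6.099, Stonebridge 13.932, Millford 5.926.
Lower quotas: Oakdale 8, Rivermont 5, Pinehurst 7, Claybrook 6, Stonebridge 13, Millford 5 (sum 44, leaving 3 seats).
Remainders in descending order: Stonebridge 0.932, Millford 0.926, Pinehurst 0.458, Oakdale 0.440, Rivermont 0.145, Claybrook 0.099.
Largest remainders: Stonebridge, Millford, Pinehurst receive the extra seats.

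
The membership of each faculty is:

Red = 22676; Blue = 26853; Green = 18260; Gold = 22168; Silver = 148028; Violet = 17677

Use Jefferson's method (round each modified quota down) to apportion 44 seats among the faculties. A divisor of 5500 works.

Red 4; Blue 4; Green 3; Gold 4; Silver 26; Violet 3

With modified divisor 5500: modified quotas Red 4.123, Blue 4.882, Green 3.320, Gold 4.031, Silver 26.914, Violet 3.214.
Rounding down: Red 4, Blue 4, Green 3, Gold 4, Silver 26, Violet 3 (total 44).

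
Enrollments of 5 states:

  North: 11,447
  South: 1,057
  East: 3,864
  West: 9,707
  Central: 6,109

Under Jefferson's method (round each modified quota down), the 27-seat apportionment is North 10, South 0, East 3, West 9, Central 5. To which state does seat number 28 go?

Priority for the next seat is population ÷ (current seats + 1).
Priorities: North 1040.636, South 1057.000, East 966.000, West 970.700, Central 1018.167.
Highest priority: South.

South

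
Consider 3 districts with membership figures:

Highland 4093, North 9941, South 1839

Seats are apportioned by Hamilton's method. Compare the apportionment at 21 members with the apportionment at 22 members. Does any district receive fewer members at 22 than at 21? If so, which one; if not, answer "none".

South

At 21 seats: Highland 5, North 13, South 3.
At 22 seats: Highland 6, North 14, South 2.
South drops from 3 to 2.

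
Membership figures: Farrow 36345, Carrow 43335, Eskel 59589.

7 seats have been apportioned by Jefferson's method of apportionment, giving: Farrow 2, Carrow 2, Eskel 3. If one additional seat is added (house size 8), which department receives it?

Eskel

Priority for the next seat is population ÷ (current seats + 1).
Priorities: Farrow 12115.000, Carrow 14445.000, Eskel 14897.250.
Highest priority: Eskel.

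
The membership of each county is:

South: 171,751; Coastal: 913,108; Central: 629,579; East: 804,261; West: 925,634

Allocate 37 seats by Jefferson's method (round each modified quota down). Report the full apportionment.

South: 1, Coastal: 10, Central: 7, East: 9, West: 10

Standard divisor 3444333/37 ≈ 93090.081; standard quotas: South 1.845, Coastal 9.809, Central 6.763, East 8.640, West 9.943.
Rounding down gives 1, 9, 6, 8, 9 = 33 seats, so the divisor must be adjusted.
With modified divisor 87600: modified quotas South 1.961, Coastal 10.424, Central 7.187, East 9.181, West 10.567.
Rounding down: South 1, Coastal 10, Central 7, East 9, West 10 (total 37).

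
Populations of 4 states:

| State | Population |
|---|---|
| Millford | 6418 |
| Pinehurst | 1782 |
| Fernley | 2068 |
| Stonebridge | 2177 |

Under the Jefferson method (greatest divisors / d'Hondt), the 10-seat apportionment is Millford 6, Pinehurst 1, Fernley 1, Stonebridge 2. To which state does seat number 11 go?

Priority for the next seat is population ÷ (current seats + 1).
Priorities: Millford 916.857, Pinehurst 891.000, Fernley 1034.000, Stonebridge 725.667.
Highest priority: Fernley.

Fernley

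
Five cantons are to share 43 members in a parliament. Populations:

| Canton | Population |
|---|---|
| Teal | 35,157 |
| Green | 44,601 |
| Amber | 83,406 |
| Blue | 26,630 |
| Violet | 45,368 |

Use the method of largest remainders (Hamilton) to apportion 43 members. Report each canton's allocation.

Teal 7; Green 8; Amber 15; Blue 5; Violet 8

Standard divisor: 235162 ÷ 43 ≈ 5468.884.
Standard quotas: Teal 6.4286, Green 8.1554, Amber 15.2510, Blue 4.8694, Violet 8.2957.
Lower quotas: Teal 6, Green 8, Amber 15, Blue 4, Violet 8 (sum 41, leaving 2 seats).
Remainders in descending order: Blue 0.8694, Teal 0.4286, Violet 0.2957, Amber 0.2510, Green 0.1554.
The surplus seats go to Blue, Teal.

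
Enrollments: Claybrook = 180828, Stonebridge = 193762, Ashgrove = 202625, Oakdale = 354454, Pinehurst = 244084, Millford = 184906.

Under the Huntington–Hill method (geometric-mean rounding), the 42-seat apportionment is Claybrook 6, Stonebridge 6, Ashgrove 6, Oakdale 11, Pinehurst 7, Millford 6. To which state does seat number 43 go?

Priority for the next seat is population ÷ (√(s·(s+1))).
Priorities: Claybrook 27902.366, Stonebridge 29898.126, Ashgrove 31265.716, Oakdale 30851.261, Pinehurst 32617.096, Millford 28531.615.
Highest priority: Pinehurst.

Pinehurst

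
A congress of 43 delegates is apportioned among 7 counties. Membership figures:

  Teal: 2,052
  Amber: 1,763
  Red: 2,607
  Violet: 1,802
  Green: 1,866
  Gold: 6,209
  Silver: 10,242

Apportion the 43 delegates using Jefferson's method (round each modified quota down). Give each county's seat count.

Standard divisor 26541/43 ≈ 617.233; standard quotas: Teal 3.325, Amber 2.856, Red 4.224, Violet 2.919, Green 3.023, Gold 10.059, Silver 16.593.
Rounding down gives 3, 2, 4, 2, 3, 10, 16 = 40 seats, so the divisor must be adjusted.
With modified divisor 580: modified quotas Teal 3.538, Amber 3.040, Red 4.495, Violet 3.107, Green 3.217, Gold 10.705, Silver 17.659.
Rounding down: Teal 3, Amber 3, Red 4, Violet 3, Green 3, Gold 10, Silver 17 (total 43).

Teal 3, Amber 3, Red 4, Violet 3, Green 3, Gold 10, Silver 17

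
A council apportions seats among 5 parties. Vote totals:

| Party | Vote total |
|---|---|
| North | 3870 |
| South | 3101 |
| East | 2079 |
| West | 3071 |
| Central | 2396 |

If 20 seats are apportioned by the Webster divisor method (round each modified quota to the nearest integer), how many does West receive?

Standard divisor 14517/20 ≈ 725.85; standard quotas: North 5.332, South 4.272, East 2.864, West 4.231, Central 3.301.
Rounding to the nearest integer gives 5, 4, 3, 4, 3 = 19 seats, so the divisor must be adjusted.
With modified divisor 700: modified quotas North 5.529, South 4.430, East 2.970, West 4.387, Central 3.423.
Rounding to the nearest integer: North 6, South 4, East 3, West 4, Central 3 (total 20).
West receives 4.

4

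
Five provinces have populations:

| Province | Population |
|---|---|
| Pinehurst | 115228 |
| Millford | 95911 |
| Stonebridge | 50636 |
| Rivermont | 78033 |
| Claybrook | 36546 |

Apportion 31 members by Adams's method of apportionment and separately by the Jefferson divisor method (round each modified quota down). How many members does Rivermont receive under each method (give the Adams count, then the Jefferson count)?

7 and 6

Adams: Pinehurst 9, Millford 8, Stonebridge 4, Rivermont 7, Claybrook 3.
Jefferson: Pinehurst 10, Millford 8, Stonebridge 4, Rivermont 6, Claybrook 3.
Rivermont gets 7 under Adams and 6 under Jefferson.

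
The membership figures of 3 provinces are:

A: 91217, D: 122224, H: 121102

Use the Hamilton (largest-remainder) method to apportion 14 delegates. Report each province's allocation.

Total 334543; standard divisor 334543/14 ≈ 23895.929.
Standard quotas: A 3.8173, D 5.1148, H 5.0679.
Lower quotas: A 3, D 5, H 5 (sum 13, leaving 1 seat).
Remainders in descending order: A 0.8173, D 0.1148, H 0.0679.
The surplus seat goes to A.

A=4; D=5; H=5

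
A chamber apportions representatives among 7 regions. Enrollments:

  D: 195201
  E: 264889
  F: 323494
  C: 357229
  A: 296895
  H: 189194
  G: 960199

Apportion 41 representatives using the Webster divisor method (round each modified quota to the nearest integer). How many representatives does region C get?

Standard divisor 2587101/41 ≈ 63100.024; standard quotas: D 3.094, E 4.198, F 5.127, C 5.661, A 4.705, H 2.998, G 15.217.
Rounding to the nearest integer gives D 3, E 4, F 5, C 6, A 5, H 3, G 15 — total 41, matching the house size, so no adjustment is needed.
C receives 6.

6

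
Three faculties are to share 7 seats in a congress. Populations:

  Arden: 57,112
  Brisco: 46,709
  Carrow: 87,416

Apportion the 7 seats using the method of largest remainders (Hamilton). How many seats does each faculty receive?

The standard divisor is 191237/7 ≈ 27319.571.
Standard quotas: Arden 2.0905, Brisco 1.7097, Carrow 3.1998.
Lower quotas: Arden 2, Brisco 1, Carrow 3 (sum 6, leaving 1 seat).
Remainders in descending order: Brisco 0.7097, Carrow 0.1998, Arden 0.0905.
The surplus seat goes to Brisco.

Arden 2, Brisco 2, Carrow 3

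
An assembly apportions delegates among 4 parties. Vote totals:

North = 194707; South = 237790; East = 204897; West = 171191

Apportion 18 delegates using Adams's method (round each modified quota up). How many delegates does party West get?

4

Standard divisor 808585/18 ≈ 44921.389; standard quotas: North 4.334, South 5.293, East 4.561, West 3.811.
Rounding up gives 5, 6, 5, 4 = 20 seats, so the divisor must be adjusted.
With modified divisor 50000: modified quotas North 3.894, South 4.756, East 4.098, West 3.424.
Rounding up: North 4, South 5, East 5, West 4 (total 18).
West receives 4.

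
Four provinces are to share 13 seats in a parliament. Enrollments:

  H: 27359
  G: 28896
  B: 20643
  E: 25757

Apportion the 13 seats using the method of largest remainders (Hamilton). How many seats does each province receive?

Standard divisor: 102655 ÷ 13 ≈ 7896.538.
Standard quotas: H 3.4647, G 3.6593, B 2.6142, E 3.2618.
Lower quotas: H 3, G 3, B 2, E 3 (sum 11, leaving 2 seats).
Remainders in descending order: G 0.6593, B 0.6142, H 0.4647, E 0.2618.
Largest remainders: G, B receive the extra seats.

H 3, G 4, B 3, E 3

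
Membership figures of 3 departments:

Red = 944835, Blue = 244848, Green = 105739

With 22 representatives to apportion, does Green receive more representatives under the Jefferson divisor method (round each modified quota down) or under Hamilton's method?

Jefferson: Red 17, Blue 4, Green 1.
Hamilton: Red 16, Blue 4, Green 2.
Green gets 1 under Jefferson and 2 under Hamilton.

Hamilton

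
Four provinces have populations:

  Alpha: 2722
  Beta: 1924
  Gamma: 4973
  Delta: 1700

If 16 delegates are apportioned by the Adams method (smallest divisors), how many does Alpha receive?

Standard divisor 11319/16 ≈ 707.438; standard quotas: Alpha 3.848, Beta 2.720, Gamma 7.030, Delta 2.403.
Rounding up gives 4, 3, 8, 3 = 18 seats, so the divisor must be adjusted.
With modified divisor 840: modified quotas Alpha 3.240, Beta 2.290, Gamma 5.920, Delta 2.024.
Rounding up: Alpha 4, Beta 3, Gamma 6, Delta 3 (total 16).
Alpha receives 4.

4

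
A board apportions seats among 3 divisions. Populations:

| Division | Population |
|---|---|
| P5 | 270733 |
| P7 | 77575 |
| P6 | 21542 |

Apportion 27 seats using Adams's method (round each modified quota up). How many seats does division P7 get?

6

Standard divisor 369850/27 ≈ 13698.148; standard quotas: P5 19.764, P7 5.663, P6 1.573.
Rounding up gives 20, 6, 2 = 28 seats, so the divisor must be adjusted.
With modified divisor 14600: modified quotas P5 18.543, P7 5.313, P6 1.475.
Rounding up: P5 19, P7 6, P6 2 (total 27).
P7 receives 6.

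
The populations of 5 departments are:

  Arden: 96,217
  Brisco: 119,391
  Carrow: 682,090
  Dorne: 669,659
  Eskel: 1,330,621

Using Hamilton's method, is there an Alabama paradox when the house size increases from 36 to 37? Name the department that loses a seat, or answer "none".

At 36 seats: Arden 1, Brisco 2, Carrow 8, Dorne 8, Eskel 17.
At 37 seats: Arden 1, Brisco 1, Carrow 9, Dorne 9, Eskel 17.
Brisco drops from 2 to 1.

Brisco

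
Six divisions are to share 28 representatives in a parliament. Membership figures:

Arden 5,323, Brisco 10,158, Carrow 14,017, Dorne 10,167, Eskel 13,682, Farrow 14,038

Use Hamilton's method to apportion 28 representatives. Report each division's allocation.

Arden 2, Brisco 4, Carrow 6, Dorne 4, Eskel 6, Farrow 6

The standard divisor is 67385/28 ≈ 2406.607.
Standard quotas: Arden 2.2118, Brisco 4.2209, Carrow 5.8244, Dorne 4.2246, Eskel 5.6852, Farrow 5.8331.
Lower quotas: Arden 2, Brisco 4, Carrow 5, Dorne 4, Eskel 5, Farrow 5 (sum 25, leaving 3 seats).
Remainders in descending order: Farrow 0.8331, Carrow 0.8244, Eskel 0.6852, Dorne 0.2246, Brisco 0.2209, Arden 0.2118.
Largest remainders: Farrow, Carrow, Eskel receive the extra seats.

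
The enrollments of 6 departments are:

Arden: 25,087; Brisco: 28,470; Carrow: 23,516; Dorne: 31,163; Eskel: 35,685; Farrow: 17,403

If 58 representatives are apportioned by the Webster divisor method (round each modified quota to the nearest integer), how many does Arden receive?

Standard divisor 161324/58 ≈ 2781.448; standard quotas: Arden 9.019, Brisco 10.236, Carrow 8.455, Dorne 11.204, Eskel 12.830, Farrow 6.257.
Rounding to the nearest integer gives 9, 10, 8, 11, 13, 6 = 57 seats, so the divisor must be adjusted.
With modified divisor 2740: modified quotas Arden 9.156, Brisco 10.391, Carrow 8.582, Dorne 11.373, Eskel 13.024, Farrow 6.351.
Rounding to the nearest integer: Arden 9, Brisco 10, Carrow 9, Dorne 11, Eskel 13, Farrow 6 (total 58).
Arden receives 9.

9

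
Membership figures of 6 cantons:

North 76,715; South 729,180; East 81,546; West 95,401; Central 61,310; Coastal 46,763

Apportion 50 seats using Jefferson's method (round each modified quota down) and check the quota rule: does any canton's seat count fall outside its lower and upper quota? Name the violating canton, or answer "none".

South

Standard quotas: North 3.516, South 33.421, East 3.738, West 4.373, Central 2.810, Coastal 2.143.
Jefferson allocation: North 3, South 35, East 3, West 4, Central 3, Coastal 2.
South has quota 33.421 (lower 33, upper 34) but receives 35 — outside the quota interval.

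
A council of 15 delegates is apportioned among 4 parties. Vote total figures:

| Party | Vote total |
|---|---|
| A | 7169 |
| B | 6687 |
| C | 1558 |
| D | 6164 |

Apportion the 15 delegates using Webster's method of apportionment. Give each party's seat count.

A 5, B 5, C 1, D 4

Standard divisor 21578/15 ≈ 1438.533; standard quotas: A 4.984, B 4.648, C 1.083, D 4.285.
Rounding to the nearest integer gives A 5, B 5, C 1, D 4 — total 15, matching the house size, so no adjustment is needed.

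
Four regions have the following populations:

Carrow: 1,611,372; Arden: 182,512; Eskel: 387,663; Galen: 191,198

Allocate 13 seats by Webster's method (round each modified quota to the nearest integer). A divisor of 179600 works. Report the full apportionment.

With modified divisor 179600: modified quotas Carrow 8.972, Arden 1.016, Eskel 2.158, Galen 1.065.
Rounding to the nearest integer: Carrow 9, Arden 1, Eskel 2, Galen 1 (total 13).

Carrow 9, Arden 1, Eskel 2, Galen 1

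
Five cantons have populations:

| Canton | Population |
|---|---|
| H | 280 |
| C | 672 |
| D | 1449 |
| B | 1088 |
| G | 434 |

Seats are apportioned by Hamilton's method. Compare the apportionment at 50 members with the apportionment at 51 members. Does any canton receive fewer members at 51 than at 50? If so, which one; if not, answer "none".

H

At 50 seats: H 4, C 9, D 18, B 14, G 5.
At 51 seats: H 3, C 9, D 19, B 14, G 6.
H drops from 4 to 3.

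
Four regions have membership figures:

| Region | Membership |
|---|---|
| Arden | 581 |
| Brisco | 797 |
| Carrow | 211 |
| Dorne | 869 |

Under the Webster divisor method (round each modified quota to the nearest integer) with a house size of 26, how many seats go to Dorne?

9

Standard divisor 2458/26 ≈ 94.538; standard quotas: Arden 6.146, Brisco 8.430, Carrow 2.232, Dorne 9.192.
Rounding to the nearest integer gives 6, 8, 2, 9 = 25 seats, so the divisor must be adjusted.
With modified divisor 93: modified quotas Arden 6.247, Brisco 8.570, Carrow 2.269, Dorne 9.344.
Rounding to the nearest integer: Arden 6, Brisco 9, Carrow 2, Dorne 9 (total 26).
Dorne receives 9.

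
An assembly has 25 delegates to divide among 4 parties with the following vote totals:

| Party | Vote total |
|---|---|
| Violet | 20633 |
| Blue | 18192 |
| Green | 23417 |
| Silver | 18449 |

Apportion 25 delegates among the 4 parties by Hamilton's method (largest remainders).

Standard divisor: 80691 ÷ 25 ≈ 3227.64.
Standard quotas: Violet 6.3926, Blue 5.6363, Green 7.2551, Silver 5.7159.
Lower quotas: Violet 6, Blue 5, Green 7, Silver 5 (sum 23, leaving 2 seats).
Remainders in descending order: Silver 0.7159, Blue 0.6363, Violet 0.3926, Green 0.2551.
The surplus seats go to Silver, Blue.

Violet 6, Blue 6, Green 7, Silver 6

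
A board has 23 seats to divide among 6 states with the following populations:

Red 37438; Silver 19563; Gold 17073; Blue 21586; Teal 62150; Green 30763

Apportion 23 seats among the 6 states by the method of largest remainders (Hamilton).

The standard divisor is 188573/23 ≈ 8198.826.
Standard quotas: Red 4.5663, Silver 2.3861, Gold 2.0824, Blue 2.6328, Teal 7.5804, Green 3.7521.
Lower quotas: Red 4, Silver 2, Gold 2, Blue 2, Teal 7, Green 3 (sum 20, leaving 3 seats).
Remainders in descending order: Green 0.7521, Blue 0.6328, Teal 0.5804, Red 0.5663, Silver 0.3861, Gold 0.0824.
Largest remainders: Green, Blue, Teal receive the extra seats.

Red=4; Silver=2; Gold=2; Blue=3; Teal=8; Green=4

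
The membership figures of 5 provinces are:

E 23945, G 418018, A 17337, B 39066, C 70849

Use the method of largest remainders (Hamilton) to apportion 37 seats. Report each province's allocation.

Total 569215; standard divisor 569215/37 ≈ 15384.189.
Standard quotas: E 1.5565, G 27.1719, A 1.1269, B 2.5394, C 4.6053.
Lower quotas: E 1, G 27, A 1, B 2, C 4 (sum 35, leaving 2 seats).
Remainders in descending order: C 0.6053, E 0.5565, B 0.5394, G 0.1719, A 0.1269.
Largest remainders: C, E receive the extra seats.

E 2, G 27, A 1, B 2, C 5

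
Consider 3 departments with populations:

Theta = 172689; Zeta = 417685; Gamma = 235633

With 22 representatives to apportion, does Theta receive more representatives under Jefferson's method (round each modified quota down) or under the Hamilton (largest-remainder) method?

Hamilton

Jefferson: Theta 4, Zeta 12, Gamma 6.
Hamilton: Theta 5, Zeta 11, Gamma 6.
Theta gets 4 under Jefferson and 5 under Hamilton.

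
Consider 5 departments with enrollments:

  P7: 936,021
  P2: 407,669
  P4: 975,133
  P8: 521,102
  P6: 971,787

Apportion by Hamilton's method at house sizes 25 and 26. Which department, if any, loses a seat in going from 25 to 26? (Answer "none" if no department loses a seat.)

P8

At 25 seats: P7 6, P2 3, P4 6, P8 4, P6 6.
At 26 seats: P7 6, P2 3, P4 7, P8 3, P6 7.
P8 drops from 4 to 3.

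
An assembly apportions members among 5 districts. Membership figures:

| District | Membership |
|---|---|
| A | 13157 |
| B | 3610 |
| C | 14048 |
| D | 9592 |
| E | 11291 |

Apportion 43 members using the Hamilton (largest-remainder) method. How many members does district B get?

3

Total 51698; standard divisor 51698/43 ≈ 1202.279.
Standard quotas: A 10.9434, B 3.0026, C 11.6845, D 7.9782, E 9.3913.
Lower quotas: A 10, B 3, C 11, D 7, E 9 (sum 40, leaving 3 seats).
Remainders in descending order: D 0.9782, A 0.9434, C 0.6845, E 0.3913, B 0.0026.
Largest remainders: D, A, C receive the extra seats.
B receives 3.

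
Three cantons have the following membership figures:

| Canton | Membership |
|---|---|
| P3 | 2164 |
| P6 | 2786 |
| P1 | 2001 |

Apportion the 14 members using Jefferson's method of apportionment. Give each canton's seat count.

Standard divisor 6951/14 ≈ 496.5; standard quotas: P3 4.359, P6 5.611, P1 4.030.
Rounding down gives 4, 5, 4 = 13 seats, so the divisor must be adjusted.
With modified divisor 450: modified quotas P3 4.809, P6 6.191, P1 4.447.
Rounding down: P3 4, P6 6, P1 4 (total 14).

P3=4, P6=6, P1=4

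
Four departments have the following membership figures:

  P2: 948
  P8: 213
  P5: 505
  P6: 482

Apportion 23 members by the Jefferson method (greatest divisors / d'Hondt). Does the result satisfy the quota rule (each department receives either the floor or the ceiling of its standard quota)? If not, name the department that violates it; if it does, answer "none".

none

Standard quotas: P2 10.151, P8 2.281, P5 5.407, P6 5.161.
Jefferson allocation: P2 11, P8 2, P5 5, P6 5.
Every allocation lies between the lower and upper quota.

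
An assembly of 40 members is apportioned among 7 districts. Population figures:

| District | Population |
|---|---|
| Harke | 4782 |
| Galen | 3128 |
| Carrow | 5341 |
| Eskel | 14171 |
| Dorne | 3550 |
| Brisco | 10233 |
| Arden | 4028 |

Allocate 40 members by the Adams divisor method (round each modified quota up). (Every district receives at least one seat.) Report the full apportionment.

Standard divisor 45233/40 ≈ 1130.825; standard quotas: Harke 4.229, Galen 2.766, Carrow 4.723, Eskel 12.532, Dorne 3.139, Brisco 9.049, Arden 3.562.
Rounding up gives 5, 3, 5, 13, 4, 10, 4 = 44 seats, so the divisor must be adjusted.
With modified divisor 1240: modified quotas Harke 3.856, Galen 2.523, Carrow 4.307, Eskel 11.428, Dorne 2.863, Brisco 8.252, Arden 3.248.
Rounding up: Harke 4, Galen 3, Carrow 5, Eskel 12, Dorne 3, Brisco 9, Arden 4 (total 40).

Harke 4, Galen 3, Carrow 5, Eskel 12, Dorne 3, Brisco 9, Arden 4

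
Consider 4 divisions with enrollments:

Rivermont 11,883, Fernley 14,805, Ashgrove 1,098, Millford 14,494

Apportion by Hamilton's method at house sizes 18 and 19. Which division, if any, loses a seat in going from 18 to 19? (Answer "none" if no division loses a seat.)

Ashgrove

At 18 seats: Rivermont 5, Fernley 6, Ashgrove 1, Millford 6.
At 19 seats: Rivermont 5, Fernley 7, Ashgrove 0, Millford 7.
Ashgrove drops from 1 to 0.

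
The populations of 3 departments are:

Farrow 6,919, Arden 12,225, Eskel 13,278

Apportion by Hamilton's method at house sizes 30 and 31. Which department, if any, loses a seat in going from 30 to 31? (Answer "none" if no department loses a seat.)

Farrow

At 30 seats: Farrow 7, Arden 11, Eskel 12.
At 31 seats: Farrow 6, Arden 12, Eskel 13.
Farrow drops from 7 to 6.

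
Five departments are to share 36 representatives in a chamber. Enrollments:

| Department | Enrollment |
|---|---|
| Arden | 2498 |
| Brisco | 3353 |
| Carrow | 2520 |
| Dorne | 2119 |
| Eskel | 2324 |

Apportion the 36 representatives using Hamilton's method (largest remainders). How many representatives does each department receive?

Arden 7, Brisco 9, Carrow 7, Dorne 6, Eskel 7

Total 12814; standard divisor 12814/36 ≈ 355.944.
Standard quotas: Arden 7.018, Brisco 9.420, Carrow 7.080, Dorne 5.953, Eskel 6.529.
Lower quotas: Arden 7, Brisco 9, Carrow 7, Dorne 5, Eskel 6 (sum 34, leaving 2 seats).
Remainders in descending order: Dorne 0.953, Eskel 0.529, Brisco 0.420, Carrow 0.080, Arden 0.018.
The surplus seats go to Dorne, Eskel.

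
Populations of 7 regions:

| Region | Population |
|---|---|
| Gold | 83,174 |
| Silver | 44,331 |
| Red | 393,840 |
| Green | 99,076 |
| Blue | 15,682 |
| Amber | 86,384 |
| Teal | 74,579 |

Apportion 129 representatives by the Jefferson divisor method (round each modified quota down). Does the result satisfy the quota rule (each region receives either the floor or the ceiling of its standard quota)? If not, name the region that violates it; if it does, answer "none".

Red

Standard quotas: Gold 13.461, Silver 7.175, Red 63.740, Green 16.035, Blue 2.538, Amber 13.981, Teal 12.070.
Jefferson allocation: Gold 13, Silver 7, Red 65, Green 16, Blue 2, Amber 14, Teal 12.
Red has quota 63.740 (lower 63, upper 64) but receives 65 — outside the quota interval.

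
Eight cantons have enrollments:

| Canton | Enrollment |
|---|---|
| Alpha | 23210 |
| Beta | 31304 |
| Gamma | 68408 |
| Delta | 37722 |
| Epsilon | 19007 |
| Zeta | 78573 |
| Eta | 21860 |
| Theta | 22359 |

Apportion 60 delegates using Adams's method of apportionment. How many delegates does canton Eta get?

5

Standard divisor 302443/60 ≈ 5040.717; standard quotas: Alpha 4.605, Beta 6.210, Gamma 13.571, Delta 7.483, Epsilon 3.771, Zeta 15.588, Eta 4.337, Theta 4.436.
Rounding up gives 5, 7, 14, 8, 4, 16, 5, 5 = 64 seats, so the divisor must be adjusted.
With modified divisor 5430: modified quotas Alpha 4.274, Beta 5.765, Gamma 12.598, Delta 6.947, Epsilon 3.500, Zeta 14.470, Eta 4.026, Theta 4.118.
Rounding up: Alpha 5, Beta 6, Gamma 13, Delta 7, Epsilon 4, Zeta 15, Eta 5, Theta 5 (total 60).
Eta receives 5.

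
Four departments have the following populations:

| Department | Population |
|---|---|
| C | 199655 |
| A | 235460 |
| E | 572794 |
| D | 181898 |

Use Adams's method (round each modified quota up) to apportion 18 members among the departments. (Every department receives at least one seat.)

C 3, A 4, E 8, D 3

Standard divisor 1189807/18 ≈ 66100.389; standard quotas: C 3.020, A 3.562, E 8.666, D 2.752.
Rounding up gives 4, 4, 9, 3 = 20 seats, so the divisor must be adjusted.
With modified divisor 75000: modified quotas C 2.662, A 3.139, E 7.637, D 2.425.
Rounding up: C 3, A 4, E 8, D 3 (total 18).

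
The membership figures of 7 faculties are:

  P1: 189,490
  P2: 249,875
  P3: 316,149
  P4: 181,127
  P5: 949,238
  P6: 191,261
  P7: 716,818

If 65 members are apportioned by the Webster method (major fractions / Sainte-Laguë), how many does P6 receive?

Standard divisor 2793958/65 ≈ 42983.969; standard quotas: P1 4.408, P2 5.813, P3 7.355, P4 4.214, P5 22.084, P6 4.450, P7 16.676.
Rounding to the nearest integer gives 4, 6, 7, 4, 22, 4, 17 = 64 seats, so the divisor must be adjusted.
With modified divisor 42300: modified quotas P1 4.480, P2 5.907, P3 7.474, P4 4.282, P5 22.441, P6 4.522, P7 16.946.
Rounding to the nearest integer: P1 4, P2 6, P3 7, P4 4, P5 22, P6 5, P7 17 (total 65).
P6 receives 5.

5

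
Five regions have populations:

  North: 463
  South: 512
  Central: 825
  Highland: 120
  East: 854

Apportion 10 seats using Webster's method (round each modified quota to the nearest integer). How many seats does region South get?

2

Standard divisor 2774/10 ≈ 277.4; standard quotas: North 1.669, South 1.846, Central 2.974, Highland 0.433, East 3.079.
Rounding to the nearest integer gives North 2, South 2, Central 3, Highland 0, East 3 — total 10, matching the house size, so no adjustment is needed.
South receives 2.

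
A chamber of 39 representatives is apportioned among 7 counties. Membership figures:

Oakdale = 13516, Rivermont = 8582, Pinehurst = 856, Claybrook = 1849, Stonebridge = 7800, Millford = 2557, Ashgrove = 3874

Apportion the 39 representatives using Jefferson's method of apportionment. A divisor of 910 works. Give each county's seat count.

Oakdale 14, Rivermont 9, Pinehurst 0, Claybrook 2, Stonebridge 8, Millford 2, Ashgrove 4

With modified divisor 910: modified quotas Oakdale 14.853, Rivermont 9.431, Pinehurst 0.941, Claybrook 2.032, Stonebridge 8.571, Millford 2.810, Ashgrove 4.257.
Rounding down: Oakdale 14, Rivermont 9, Pinehurst 0, Claybrook 2, Stonebridge 8, Millford 2, Ashgrove 4 (total 39).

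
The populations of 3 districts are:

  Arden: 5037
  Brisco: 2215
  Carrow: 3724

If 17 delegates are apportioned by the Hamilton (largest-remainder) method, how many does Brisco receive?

3

Standard divisor: 10976 ÷ 17 ≈ 645.647.
Standard quotas: Arden 7.8015, Brisco 3.4307, Carrow 5.7679.
Lower quotas: Arden 7, Brisco 3, Carrow 5 (sum 15, leaving 2 seats).
Remainders in descending order: Arden 0.8015, Carrow 0.7679, Brisco 0.4307.
The surplus seats go to Arden, Carrow.
Brisco receives 3.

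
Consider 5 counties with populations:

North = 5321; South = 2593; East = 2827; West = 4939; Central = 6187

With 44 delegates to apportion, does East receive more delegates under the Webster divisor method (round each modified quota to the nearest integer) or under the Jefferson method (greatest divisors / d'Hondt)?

Webster

Webster: North 11, South 5, East 6, West 10, Central 12.
Jefferson: North 11, South 5, East 5, West 10, Central 13.
East gets 6 under Webster and 5 under Jefferson.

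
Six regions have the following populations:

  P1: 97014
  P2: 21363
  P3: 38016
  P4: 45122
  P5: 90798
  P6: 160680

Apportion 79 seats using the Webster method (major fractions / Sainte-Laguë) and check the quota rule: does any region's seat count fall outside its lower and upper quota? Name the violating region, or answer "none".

Standard quotas: P1 16.919, P2 3.726, P3 6.630, P4 7.869, P5 15.835, P6 28.022.
Webster allocation: P1 17, P2 4, P3 7, P4 8, P5 16, P6 27.
P6 has quota 28.022 (lower 28, upper 29) but receives 27 — outside the quota interval.

P6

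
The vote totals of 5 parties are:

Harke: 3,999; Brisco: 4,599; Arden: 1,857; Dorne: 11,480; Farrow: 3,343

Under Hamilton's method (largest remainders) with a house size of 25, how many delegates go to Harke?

4

The standard divisor is 25278/25 ≈ 1011.12.
Standard quotas: Harke 3.9550, Brisco 4.5484, Arden 1.8366, Dorne 11.3537, Farrow 3.3062.
Lower quotas: Harke 3, Brisco 4, Arden 1, Dorne 11, Farrow 3 (sum 22, leaving 3 seats).
Remainders in descending order: Harke 0.9550, Arden 0.8366, Brisco 0.5484, Dorne 0.3537, Farrow 0.3062.
Largest remainders: Harke, Arden, Brisco receive the extra seats.
Harke receives 4.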